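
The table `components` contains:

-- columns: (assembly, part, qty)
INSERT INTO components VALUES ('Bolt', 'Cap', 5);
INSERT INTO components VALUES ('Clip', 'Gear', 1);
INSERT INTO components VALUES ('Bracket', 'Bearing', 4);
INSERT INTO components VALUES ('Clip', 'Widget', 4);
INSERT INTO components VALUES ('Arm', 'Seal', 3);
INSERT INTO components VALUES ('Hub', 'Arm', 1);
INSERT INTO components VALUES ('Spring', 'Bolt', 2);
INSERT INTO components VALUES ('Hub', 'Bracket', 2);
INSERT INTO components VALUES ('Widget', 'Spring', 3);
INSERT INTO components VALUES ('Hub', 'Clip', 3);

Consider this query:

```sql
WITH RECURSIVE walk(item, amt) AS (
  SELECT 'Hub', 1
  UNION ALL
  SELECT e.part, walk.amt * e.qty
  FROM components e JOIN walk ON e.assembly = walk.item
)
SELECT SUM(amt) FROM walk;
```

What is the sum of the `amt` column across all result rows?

Base: (Hub, amt=1).
Iteration 1: components of {Hub} -> Arm = 1*1 = 1, Bracket = 1*2 = 2, Clip = 1*3 = 3.
Iteration 2: components of {Arm,Bracket,Clip} -> Bearing = 2*4 = 8, Gear = 3*1 = 3, Seal = 1*3 = 3, Widget = 3*4 = 12.
Iteration 3: components of {Bearing,Gear,Seal,Widget} -> Spring = 12*3 = 36.
Iteration 4: components of {Spring} -> Bolt = 36*2 = 72.
Iteration 5: components of {Bolt} -> Cap = 72*5 = 360.
Iteration 6: no further components; recursion stops.
SUM(amt) = 1 + 2 + 1 + 3 + 8 + 3 + 3 + 12 + 36 + 72 + 360 = 501.

501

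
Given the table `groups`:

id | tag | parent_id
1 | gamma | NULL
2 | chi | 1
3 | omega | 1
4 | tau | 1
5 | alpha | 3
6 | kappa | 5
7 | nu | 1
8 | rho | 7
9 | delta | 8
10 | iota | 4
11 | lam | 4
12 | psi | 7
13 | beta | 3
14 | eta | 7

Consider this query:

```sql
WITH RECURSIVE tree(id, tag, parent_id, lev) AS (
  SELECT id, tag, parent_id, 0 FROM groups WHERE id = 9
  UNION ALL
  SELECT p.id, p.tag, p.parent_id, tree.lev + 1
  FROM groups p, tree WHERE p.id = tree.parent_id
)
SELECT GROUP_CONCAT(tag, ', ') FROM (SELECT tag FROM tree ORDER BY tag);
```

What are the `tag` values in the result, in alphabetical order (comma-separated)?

Base: id=9 (delta), parent_id=8, lev 0.
Iteration 1: join on id=8 -> rho (id 8, parent_id=7, lev 1).
Iteration 2: join on id=7 -> nu (id 7, parent_id=1, lev 2).
Iteration 3: join on id=1 -> gamma (id 1, parent_id=NULL, lev 3).
Iteration 4: parent_id is NULL; no match; recursion stops.

delta, gamma, nu, rho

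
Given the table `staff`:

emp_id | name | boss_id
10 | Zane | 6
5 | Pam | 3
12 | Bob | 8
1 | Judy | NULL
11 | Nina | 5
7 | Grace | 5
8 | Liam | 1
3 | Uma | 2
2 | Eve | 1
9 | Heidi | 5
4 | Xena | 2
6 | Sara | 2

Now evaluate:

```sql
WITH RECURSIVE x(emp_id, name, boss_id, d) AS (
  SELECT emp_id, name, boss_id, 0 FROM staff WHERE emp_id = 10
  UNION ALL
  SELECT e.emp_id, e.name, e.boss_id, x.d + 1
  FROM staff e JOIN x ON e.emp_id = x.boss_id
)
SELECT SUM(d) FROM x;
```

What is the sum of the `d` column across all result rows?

Base: emp_id=10 (Zane), boss_id=6, d 0.
Iteration 1: join on emp_id=6 -> Sara (id 6, boss_id=2, d 1).
Iteration 2: join on emp_id=2 -> Eve (id 2, boss_id=1, d 2).
Iteration 3: join on emp_id=1 -> Judy (id 1, boss_id=NULL, d 3).
Iteration 4: boss_id is NULL; no match; recursion stops.
SUM(d) = 0 + 1 + 2 + 3 = 6.

6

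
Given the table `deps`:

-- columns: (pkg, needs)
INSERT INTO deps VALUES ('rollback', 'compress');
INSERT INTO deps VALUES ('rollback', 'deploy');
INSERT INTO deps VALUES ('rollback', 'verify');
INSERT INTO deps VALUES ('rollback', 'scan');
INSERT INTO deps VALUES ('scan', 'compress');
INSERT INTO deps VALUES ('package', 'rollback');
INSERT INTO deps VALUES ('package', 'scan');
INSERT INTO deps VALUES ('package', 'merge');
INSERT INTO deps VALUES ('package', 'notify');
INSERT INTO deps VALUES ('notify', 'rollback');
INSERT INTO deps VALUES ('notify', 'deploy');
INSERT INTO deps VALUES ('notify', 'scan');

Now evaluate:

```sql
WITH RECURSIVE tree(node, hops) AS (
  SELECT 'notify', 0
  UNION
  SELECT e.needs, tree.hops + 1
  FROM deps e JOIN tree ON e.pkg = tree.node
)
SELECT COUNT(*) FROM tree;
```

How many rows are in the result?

Base: (notify, hops=0).
Iteration 1: edges from {notify} -> (deploy, hops=1), (rollback, hops=1), (scan, hops=1).
Iteration 2: edges from {deploy,rollback,scan} -> (compress, hops=2), (deploy, hops=2), (scan, hops=2), (verify, hops=2). [UNION drops 1 duplicate row(s)]
Iteration 3: edges from {compress,deploy,scan,verify} -> (compress, hops=3).
Iteration 4: no outgoing edges from {compress}; recursion stops.
Total rows emitted: 9.

9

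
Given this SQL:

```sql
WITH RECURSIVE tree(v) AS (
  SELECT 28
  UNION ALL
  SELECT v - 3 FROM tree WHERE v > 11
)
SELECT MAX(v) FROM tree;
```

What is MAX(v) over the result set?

28

Base: v=28.
Iteration 1: 28 > 11 holds -> v = 28 - 3 = 25.
Iteration 2: 25 > 11 holds -> v = 25 - 3 = 22.
Iteration 3: 22 > 11 holds -> v = 22 - 3 = 19.
Iteration 4: 19 > 11 holds -> v = 19 - 3 = 16.
Iteration 5: 16 > 11 holds -> v = 16 - 3 = 13.
Iteration 6: 13 > 11 holds -> v = 13 - 3 = 10.
Iteration 7: 10 > 11 fails; recursion stops.
v values: 28, 25, 22, 19, 16, 13, 10; the maximum is 28.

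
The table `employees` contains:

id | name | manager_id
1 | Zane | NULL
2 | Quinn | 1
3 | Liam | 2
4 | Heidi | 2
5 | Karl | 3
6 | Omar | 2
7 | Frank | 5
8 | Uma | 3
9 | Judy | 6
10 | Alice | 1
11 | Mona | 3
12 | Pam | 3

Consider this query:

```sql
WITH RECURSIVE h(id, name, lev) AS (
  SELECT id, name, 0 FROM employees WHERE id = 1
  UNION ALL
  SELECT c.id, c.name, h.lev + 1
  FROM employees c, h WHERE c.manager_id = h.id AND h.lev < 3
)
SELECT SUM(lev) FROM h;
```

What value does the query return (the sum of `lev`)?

Base: id=1 (Zane) at lev 0.
Iteration 1: rows with manager_id in {1} -> Quinn (id 2, lev 1), Alice (id 10, lev 1).
Iteration 2: rows with manager_id in {2,10} -> Liam (id 3, lev 2), Heidi (id 4, lev 2), Omar (id 6, lev 2).
Iteration 3: rows with manager_id in {3,4,6} -> Karl (id 5, lev 3), Uma (id 8, lev 3), Judy (id 9, lev 3), Mona (id 11, lev 3), Pam (id 12, lev 3).
Iteration 4: lev < 3 fails for all current rows; recursion stops.
SUM(lev) = 0 + 1 + 1 + 2 + 2 + 2 + 3 + 3 + 3 + 3 + 3 = 23.

23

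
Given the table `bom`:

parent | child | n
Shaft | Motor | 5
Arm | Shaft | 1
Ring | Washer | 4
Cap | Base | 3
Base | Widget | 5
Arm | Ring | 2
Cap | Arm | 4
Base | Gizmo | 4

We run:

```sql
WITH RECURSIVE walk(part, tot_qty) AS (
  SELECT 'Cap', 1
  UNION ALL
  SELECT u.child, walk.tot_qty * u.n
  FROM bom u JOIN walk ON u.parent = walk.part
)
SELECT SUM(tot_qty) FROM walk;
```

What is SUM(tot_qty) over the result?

99

Base: (Cap, tot_qty=1).
Iteration 1: components of {Cap} -> Arm = 1*4 = 4, Base = 1*3 = 3.
Iteration 2: components of {Arm,Base} -> Gizmo = 3*4 = 12, Ring = 4*2 = 8, Shaft = 4*1 = 4, Widget = 3*5 = 15.
Iteration 3: components of {Gizmo,Ring,Shaft,Widget} -> Motor = 4*5 = 20, Washer = 8*4 = 32.
Iteration 4: no further components; recursion stops.
SUM(tot_qty) = 1 + 4 + 3 + 8 + 4 + 15 + 12 + 32 + 20 = 99.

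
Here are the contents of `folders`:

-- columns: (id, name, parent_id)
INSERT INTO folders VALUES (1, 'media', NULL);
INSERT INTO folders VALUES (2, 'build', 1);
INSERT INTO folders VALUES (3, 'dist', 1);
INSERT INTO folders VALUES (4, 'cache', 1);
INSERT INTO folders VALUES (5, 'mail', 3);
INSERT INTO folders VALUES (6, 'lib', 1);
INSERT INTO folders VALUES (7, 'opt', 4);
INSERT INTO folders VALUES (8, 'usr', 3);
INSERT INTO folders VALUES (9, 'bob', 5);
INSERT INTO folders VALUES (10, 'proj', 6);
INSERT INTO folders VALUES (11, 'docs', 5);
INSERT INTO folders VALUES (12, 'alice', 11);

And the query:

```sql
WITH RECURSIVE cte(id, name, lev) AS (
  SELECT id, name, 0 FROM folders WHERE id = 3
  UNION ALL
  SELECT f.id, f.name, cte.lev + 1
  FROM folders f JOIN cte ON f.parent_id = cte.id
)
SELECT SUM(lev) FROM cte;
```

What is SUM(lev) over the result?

Base: id=3 (dist) at lev 0.
Iteration 1: rows with parent_id in {3} -> mail (id 5, lev 1), usr (id 8, lev 1).
Iteration 2: rows with parent_id in {5,8} -> bob (id 9, lev 2), docs (id 11, lev 2).
Iteration 3: rows with parent_id in {9,11} -> alice (id 12, lev 3).
Iteration 4: no rows with parent_id in {12}; recursion stops.
SUM(lev) = 0 + 1 + 1 + 2 + 2 + 3 = 9.

9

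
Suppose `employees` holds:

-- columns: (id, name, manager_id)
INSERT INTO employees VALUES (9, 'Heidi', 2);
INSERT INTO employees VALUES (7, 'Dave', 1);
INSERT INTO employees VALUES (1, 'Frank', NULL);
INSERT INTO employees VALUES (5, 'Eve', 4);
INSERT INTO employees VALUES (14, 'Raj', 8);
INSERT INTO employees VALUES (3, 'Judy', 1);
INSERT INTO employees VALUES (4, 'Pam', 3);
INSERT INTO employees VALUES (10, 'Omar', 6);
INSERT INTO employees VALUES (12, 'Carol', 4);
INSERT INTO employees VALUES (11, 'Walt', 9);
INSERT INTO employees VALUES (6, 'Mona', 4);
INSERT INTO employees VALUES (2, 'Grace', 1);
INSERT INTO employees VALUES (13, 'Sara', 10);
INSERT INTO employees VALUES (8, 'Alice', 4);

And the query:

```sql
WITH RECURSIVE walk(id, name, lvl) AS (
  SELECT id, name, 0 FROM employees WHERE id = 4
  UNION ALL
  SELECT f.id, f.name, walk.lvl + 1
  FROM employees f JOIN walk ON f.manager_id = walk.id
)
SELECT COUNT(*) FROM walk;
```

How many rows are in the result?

Base: id=4 (Pam) at lvl 0.
Iteration 1: rows with manager_id in {4} -> Eve (id 5, lvl 1), Mona (id 6, lvl 1), Alice (id 8, lvl 1), Carol (id 12, lvl 1).
Iteration 2: rows with manager_id in {5,6,8,12} -> Omar (id 10, lvl 2), Raj (id 14, lvl 2).
Iteration 3: rows with manager_id in {10,14} -> Sara (id 13, lvl 3).
Iteration 4: no rows with manager_id in {13}; recursion stops.
Total rows emitted: 8.

8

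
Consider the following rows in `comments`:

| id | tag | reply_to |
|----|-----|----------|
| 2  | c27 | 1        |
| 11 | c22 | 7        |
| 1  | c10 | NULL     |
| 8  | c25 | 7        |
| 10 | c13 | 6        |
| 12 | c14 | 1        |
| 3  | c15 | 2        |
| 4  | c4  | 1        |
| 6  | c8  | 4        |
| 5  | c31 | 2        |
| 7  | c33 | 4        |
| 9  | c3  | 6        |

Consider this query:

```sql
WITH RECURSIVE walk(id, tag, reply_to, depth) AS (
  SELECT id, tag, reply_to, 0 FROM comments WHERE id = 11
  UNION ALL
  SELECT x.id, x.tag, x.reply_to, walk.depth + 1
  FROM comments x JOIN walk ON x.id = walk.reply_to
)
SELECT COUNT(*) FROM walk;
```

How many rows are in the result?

Base: id=11 (c22), reply_to=7, depth 0.
Iteration 1: join on id=7 -> c33 (id 7, reply_to=4, depth 1).
Iteration 2: join on id=4 -> c4 (id 4, reply_to=1, depth 2).
Iteration 3: join on id=1 -> c10 (id 1, reply_to=NULL, depth 3).
Iteration 4: reply_to is NULL; no match; recursion stops.
Total rows emitted: 4.

4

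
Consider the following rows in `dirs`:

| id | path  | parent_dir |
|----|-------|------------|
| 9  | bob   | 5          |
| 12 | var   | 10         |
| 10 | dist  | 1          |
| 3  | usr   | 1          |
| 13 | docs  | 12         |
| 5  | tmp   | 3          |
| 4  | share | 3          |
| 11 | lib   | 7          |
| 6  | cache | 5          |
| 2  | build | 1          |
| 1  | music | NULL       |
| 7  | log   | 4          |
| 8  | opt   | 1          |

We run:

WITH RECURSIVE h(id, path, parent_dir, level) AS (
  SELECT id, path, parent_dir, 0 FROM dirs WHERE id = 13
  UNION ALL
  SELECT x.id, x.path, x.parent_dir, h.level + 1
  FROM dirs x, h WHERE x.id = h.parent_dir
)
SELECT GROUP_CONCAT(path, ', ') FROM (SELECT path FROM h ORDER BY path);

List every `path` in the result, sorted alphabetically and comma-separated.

Base: id=13 (docs), parent_dir=12, level 0.
Iteration 1: join on id=12 -> var (id 12, parent_dir=10, level 1).
Iteration 2: join on id=10 -> dist (id 10, parent_dir=1, level 2).
Iteration 3: join on id=1 -> music (id 1, parent_dir=NULL, level 3).
Iteration 4: parent_dir is NULL; no match; recursion stops.

dist, docs, music, var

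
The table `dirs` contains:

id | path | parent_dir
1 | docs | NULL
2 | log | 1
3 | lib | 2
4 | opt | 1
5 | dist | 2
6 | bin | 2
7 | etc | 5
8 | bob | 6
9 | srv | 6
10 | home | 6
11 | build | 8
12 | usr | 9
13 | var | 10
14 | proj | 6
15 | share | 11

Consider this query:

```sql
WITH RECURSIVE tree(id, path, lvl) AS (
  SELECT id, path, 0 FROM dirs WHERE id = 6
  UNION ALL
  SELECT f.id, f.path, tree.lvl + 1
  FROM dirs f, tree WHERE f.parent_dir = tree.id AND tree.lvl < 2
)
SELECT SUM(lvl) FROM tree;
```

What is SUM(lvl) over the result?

10

Base: id=6 (bin) at lvl 0.
Iteration 1: rows with parent_dir in {6} -> bob (id 8, lvl 1), srv (id 9, lvl 1), home (id 10, lvl 1), proj (id 14, lvl 1).
Iteration 2: rows with parent_dir in {8,9,10,14} -> build (id 11, lvl 2), usr (id 12, lvl 2), var (id 13, lvl 2).
Iteration 3: lvl < 2 fails for all current rows; recursion stops.
SUM(lvl) = 0 + 1 + 1 + 1 + 1 + 2 + 2 + 2 = 10.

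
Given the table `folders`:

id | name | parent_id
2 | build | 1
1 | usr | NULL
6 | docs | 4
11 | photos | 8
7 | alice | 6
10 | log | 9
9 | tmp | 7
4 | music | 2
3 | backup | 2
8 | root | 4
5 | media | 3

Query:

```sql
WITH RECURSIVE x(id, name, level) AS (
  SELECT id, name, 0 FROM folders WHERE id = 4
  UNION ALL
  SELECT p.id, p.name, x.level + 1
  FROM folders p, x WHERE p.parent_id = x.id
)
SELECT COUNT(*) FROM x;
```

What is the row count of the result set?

7

Base: id=4 (music) at level 0.
Iteration 1: rows with parent_id in {4} -> docs (id 6, level 1), root (id 8, level 1).
Iteration 2: rows with parent_id in {6,8} -> alice (id 7, level 2), photos (id 11, level 2).
Iteration 3: rows with parent_id in {7,11} -> tmp (id 9, level 3).
Iteration 4: rows with parent_id in {9} -> log (id 10, level 4).
Iteration 5: no rows with parent_id in {10}; recursion stops.
Total rows emitted: 7.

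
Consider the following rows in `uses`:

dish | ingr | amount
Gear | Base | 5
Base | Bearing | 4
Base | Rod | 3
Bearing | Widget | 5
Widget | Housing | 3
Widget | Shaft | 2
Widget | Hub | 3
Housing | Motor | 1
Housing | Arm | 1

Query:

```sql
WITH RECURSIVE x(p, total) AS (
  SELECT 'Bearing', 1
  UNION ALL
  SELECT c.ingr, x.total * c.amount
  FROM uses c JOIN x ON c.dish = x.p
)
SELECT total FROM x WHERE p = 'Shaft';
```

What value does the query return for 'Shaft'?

10

Base: (Bearing, total=1).
Iteration 1: components of {Bearing} -> Widget = 1*5 = 5.
Iteration 2: components of {Widget} -> Housing = 5*3 = 15, Hub = 5*3 = 15, Shaft = 5*2 = 10.
Iteration 3: components of {Housing,Hub,Shaft} -> Arm = 15*1 = 15, Motor = 15*1 = 15.
Iteration 4: no further components; recursion stops.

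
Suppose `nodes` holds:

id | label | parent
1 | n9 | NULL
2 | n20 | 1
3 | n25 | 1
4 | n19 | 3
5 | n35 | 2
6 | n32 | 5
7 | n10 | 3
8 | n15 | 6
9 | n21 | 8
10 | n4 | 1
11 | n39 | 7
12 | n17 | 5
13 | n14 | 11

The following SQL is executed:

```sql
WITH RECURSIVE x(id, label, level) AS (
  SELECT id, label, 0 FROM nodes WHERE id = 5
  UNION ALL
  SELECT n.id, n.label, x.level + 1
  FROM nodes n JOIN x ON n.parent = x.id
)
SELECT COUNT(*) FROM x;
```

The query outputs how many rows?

5

Base: id=5 (n35) at level 0.
Iteration 1: rows with parent in {5} -> n32 (id 6, level 1), n17 (id 12, level 1).
Iteration 2: rows with parent in {6,12} -> n15 (id 8, level 2).
Iteration 3: rows with parent in {8} -> n21 (id 9, level 3).
Iteration 4: no rows with parent in {9}; recursion stops.
Total rows emitted: 5.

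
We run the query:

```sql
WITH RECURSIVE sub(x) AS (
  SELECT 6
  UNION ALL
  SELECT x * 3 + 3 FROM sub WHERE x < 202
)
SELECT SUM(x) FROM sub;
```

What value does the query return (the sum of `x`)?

Base: x=6.
Iteration 1: 6 < 202 holds -> x = 6 * 3 + 3 = 21.
Iteration 2: 21 < 202 holds -> x = 21 * 3 + 3 = 66.
Iteration 3: 66 < 202 holds -> x = 66 * 3 + 3 = 201.
Iteration 4: 201 < 202 holds -> x = 201 * 3 + 3 = 606.
Iteration 5: 606 < 202 fails; recursion stops.
SUM(x) = 6 + 21 + 66 + 201 + 606 = 900.

900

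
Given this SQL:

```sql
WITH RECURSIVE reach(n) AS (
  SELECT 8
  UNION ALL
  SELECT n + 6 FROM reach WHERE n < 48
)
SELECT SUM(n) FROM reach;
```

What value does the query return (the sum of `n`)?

Base: n=8.
Iteration 1: 8 < 48 holds -> n = 8 + 6 = 14.
Iteration 2: 14 < 48 holds -> n = 14 + 6 = 20.
Iteration 3: 20 < 48 holds -> n = 20 + 6 = 26.
Iteration 4: 26 < 48 holds -> n = 26 + 6 = 32.
Iteration 5: 32 < 48 holds -> n = 32 + 6 = 38.
Iteration 6: 38 < 48 holds -> n = 38 + 6 = 44.
Iteration 7: 44 < 48 holds -> n = 44 + 6 = 50.
Iteration 8: 50 < 48 fails; recursion stops.
SUM(n) = 8 + 14 + 20 + 26 + 32 + 38 + 44 + 50 = 232.

232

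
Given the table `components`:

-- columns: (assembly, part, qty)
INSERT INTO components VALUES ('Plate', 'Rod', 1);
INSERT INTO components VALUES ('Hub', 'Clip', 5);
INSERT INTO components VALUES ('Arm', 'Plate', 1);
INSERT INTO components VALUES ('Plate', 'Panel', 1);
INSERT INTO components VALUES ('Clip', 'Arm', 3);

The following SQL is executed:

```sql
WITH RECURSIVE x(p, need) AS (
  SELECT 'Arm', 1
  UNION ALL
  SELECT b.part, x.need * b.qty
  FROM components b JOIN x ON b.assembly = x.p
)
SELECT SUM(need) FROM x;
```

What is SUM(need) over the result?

Base: (Arm, need=1).
Iteration 1: components of {Arm} -> Plate = 1*1 = 1.
Iteration 2: components of {Plate} -> Panel = 1*1 = 1, Rod = 1*1 = 1.
Iteration 3: no further components; recursion stops.
SUM(need) = 1 + 1 + 1 + 1 = 4.

4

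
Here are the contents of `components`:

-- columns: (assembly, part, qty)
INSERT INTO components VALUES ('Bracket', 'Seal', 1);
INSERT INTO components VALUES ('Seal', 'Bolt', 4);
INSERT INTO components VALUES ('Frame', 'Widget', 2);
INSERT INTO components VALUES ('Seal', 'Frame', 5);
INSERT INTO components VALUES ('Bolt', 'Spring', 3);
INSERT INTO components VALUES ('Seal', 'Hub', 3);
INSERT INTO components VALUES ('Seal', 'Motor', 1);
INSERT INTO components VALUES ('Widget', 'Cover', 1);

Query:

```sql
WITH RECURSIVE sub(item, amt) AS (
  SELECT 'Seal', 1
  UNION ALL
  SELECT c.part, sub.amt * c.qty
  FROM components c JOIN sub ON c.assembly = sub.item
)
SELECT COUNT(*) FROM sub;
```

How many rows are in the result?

Base: (Seal, amt=1).
Iteration 1: components of {Seal} -> Bolt = 1*4 = 4, Frame = 1*5 = 5, Hub = 1*3 = 3, Motor = 1*1 = 1.
Iteration 2: components of {Bolt,Frame,Hub,Motor} -> Spring = 4*3 = 12, Widget = 5*2 = 10.
Iteration 3: components of {Spring,Widget} -> Cover = 10*1 = 10.
Iteration 4: no further components; recursion stops.
Total rows emitted: 8.

8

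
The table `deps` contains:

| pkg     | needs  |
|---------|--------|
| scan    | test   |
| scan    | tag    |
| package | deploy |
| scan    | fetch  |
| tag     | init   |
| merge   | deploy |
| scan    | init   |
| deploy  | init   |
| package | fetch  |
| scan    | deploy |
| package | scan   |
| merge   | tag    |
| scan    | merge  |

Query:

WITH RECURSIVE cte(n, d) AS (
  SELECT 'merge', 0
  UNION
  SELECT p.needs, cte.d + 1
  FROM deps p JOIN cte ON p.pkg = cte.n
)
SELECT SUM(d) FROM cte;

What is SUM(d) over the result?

4

Base: (merge, d=0).
Iteration 1: edges from {merge} -> (deploy, d=1), (tag, d=1).
Iteration 2: edges from {deploy,tag} -> (init, d=2). [UNION drops 1 duplicate row(s)]
Iteration 3: no outgoing edges from {init}; recursion stops.
SUM(d) = 0 + 1 + 1 + 2 = 4.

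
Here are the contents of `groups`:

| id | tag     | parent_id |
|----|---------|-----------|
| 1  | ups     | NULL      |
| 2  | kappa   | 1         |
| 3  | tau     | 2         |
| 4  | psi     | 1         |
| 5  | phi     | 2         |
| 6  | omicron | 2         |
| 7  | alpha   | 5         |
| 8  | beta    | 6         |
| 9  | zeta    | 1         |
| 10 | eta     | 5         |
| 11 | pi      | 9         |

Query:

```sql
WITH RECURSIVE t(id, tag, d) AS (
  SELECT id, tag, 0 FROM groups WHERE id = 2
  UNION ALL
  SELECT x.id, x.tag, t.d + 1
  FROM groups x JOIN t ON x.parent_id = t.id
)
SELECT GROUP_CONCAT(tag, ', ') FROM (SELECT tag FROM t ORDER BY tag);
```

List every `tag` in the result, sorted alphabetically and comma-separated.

alpha, beta, eta, kappa, omicron, phi, tau

Base: id=2 (kappa) at d 0.
Iteration 1: rows with parent_id in {2} -> tau (id 3, d 1), phi (id 5, d 1), omicron (id 6, d 1).
Iteration 2: rows with parent_id in {3,5,6} -> alpha (id 7, d 2), beta (id 8, d 2), eta (id 10, d 2).
Iteration 3: no rows with parent_id in {7,8,10}; recursion stops.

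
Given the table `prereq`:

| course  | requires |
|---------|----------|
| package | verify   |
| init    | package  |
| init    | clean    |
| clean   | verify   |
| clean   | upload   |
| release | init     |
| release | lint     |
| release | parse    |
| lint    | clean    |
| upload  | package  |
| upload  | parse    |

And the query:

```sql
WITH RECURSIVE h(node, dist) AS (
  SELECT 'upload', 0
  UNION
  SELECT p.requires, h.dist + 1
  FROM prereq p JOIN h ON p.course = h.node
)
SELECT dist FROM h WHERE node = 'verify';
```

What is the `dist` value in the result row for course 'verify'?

2

Base: (upload, dist=0).
Iteration 1: edges from {upload} -> (package, dist=1), (parse, dist=1).
Iteration 2: edges from {package,parse} -> (verify, dist=2).
Iteration 3: no outgoing edges from {verify}; recursion stops.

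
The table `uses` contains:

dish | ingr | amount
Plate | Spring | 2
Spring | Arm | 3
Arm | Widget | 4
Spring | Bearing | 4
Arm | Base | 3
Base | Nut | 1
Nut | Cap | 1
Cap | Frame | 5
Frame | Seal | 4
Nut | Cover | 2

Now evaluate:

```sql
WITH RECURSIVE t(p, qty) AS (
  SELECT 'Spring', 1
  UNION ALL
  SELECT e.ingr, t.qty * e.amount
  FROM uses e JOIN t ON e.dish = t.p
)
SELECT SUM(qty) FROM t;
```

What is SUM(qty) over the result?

290

Base: (Spring, qty=1).
Iteration 1: components of {Spring} -> Arm = 1*3 = 3, Bearing = 1*4 = 4.
Iteration 2: components of {Arm,Bearing} -> Base = 3*3 = 9, Widget = 3*4 = 12.
Iteration 3: components of {Base,Widget} -> Nut = 9*1 = 9.
Iteration 4: components of {Nut} -> Cap = 9*1 = 9, Cover = 9*2 = 18.
Iteration 5: components of {Cap,Cover} -> Frame = 9*5 = 45.
Iteration 6: components of {Frame} -> Seal = 45*4 = 180.
Iteration 7: no further components; recursion stops.
SUM(qty) = 1 + 3 + 4 + 12 + 9 + 9 + 9 + 18 + 45 + 180 = 290.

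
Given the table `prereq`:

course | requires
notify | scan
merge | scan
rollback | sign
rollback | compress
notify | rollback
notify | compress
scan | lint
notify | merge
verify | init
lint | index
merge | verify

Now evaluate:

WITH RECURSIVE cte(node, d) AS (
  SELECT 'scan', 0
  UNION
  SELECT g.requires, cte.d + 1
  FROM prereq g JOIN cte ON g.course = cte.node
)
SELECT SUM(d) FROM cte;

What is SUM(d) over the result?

3

Base: (scan, d=0).
Iteration 1: edges from {scan} -> (lint, d=1).
Iteration 2: edges from {lint} -> (index, d=2).
Iteration 3: no outgoing edges from {index}; recursion stops.
SUM(d) = 0 + 1 + 2 = 3.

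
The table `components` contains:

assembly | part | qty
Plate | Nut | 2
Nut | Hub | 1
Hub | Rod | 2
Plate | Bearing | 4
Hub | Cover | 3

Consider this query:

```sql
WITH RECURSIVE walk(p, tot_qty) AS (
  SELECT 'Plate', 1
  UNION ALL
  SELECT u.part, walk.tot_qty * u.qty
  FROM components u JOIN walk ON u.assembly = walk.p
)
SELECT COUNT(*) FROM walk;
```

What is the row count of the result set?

6

Base: (Plate, tot_qty=1).
Iteration 1: components of {Plate} -> Bearing = 1*4 = 4, Nut = 1*2 = 2.
Iteration 2: components of {Bearing,Nut} -> Hub = 2*1 = 2.
Iteration 3: components of {Hub} -> Cover = 2*3 = 6, Rod = 2*2 = 4.
Iteration 4: no further components; recursion stops.
Total rows emitted: 6.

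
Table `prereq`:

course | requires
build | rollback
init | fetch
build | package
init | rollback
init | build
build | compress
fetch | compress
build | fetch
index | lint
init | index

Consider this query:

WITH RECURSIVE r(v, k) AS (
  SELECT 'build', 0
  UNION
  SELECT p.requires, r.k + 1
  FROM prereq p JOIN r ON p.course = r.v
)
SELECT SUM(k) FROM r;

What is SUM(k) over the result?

Base: (build, k=0).
Iteration 1: edges from {build} -> (compress, k=1), (fetch, k=1), (package, k=1), (rollback, k=1).
Iteration 2: edges from {compress,fetch,package,rollback} -> (compress, k=2).
Iteration 3: no outgoing edges from {compress}; recursion stops.
SUM(k) = 0 + 1 + 1 + 1 + 1 + 2 = 6.

6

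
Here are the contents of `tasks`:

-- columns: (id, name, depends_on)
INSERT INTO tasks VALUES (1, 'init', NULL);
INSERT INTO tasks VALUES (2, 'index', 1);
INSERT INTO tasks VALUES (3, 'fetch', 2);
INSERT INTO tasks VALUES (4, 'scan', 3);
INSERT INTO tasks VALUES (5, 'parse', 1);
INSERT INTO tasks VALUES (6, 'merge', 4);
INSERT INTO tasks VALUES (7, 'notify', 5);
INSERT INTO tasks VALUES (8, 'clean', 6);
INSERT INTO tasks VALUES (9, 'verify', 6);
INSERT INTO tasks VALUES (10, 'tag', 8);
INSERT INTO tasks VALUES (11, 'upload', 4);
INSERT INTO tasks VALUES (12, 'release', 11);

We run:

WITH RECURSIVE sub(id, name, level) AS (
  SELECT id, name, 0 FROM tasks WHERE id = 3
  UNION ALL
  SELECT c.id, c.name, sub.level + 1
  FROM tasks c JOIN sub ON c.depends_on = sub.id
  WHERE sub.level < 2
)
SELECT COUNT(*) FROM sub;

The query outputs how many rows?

4

Base: id=3 (fetch) at level 0.
Iteration 1: rows with depends_on in {3} -> scan (id 4, level 1).
Iteration 2: rows with depends_on in {4} -> merge (id 6, level 2), upload (id 11, level 2).
Iteration 3: level < 2 fails for all current rows; recursion stops.
Total rows emitted: 4.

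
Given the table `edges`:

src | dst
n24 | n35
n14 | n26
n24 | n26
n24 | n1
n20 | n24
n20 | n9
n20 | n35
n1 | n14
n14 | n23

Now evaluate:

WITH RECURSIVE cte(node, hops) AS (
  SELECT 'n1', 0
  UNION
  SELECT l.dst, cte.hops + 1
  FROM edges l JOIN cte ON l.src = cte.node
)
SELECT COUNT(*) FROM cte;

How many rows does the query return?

4

Base: (n1, hops=0).
Iteration 1: edges from {n1} -> (n14, hops=1).
Iteration 2: edges from {n14} -> (n23, hops=2), (n26, hops=2).
Iteration 3: no outgoing edges from {n23,n26}; recursion stops.
Total rows emitted: 4.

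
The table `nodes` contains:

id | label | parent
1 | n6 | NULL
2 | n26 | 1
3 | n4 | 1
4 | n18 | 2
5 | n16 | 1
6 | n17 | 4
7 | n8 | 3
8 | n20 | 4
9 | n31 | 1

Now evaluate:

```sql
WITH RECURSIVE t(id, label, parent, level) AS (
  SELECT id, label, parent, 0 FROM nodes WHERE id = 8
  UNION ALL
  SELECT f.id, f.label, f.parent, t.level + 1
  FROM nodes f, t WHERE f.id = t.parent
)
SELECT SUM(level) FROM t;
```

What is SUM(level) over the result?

Base: id=8 (n20), parent=4, level 0.
Iteration 1: join on id=4 -> n18 (id 4, parent=2, level 1).
Iteration 2: join on id=2 -> n26 (id 2, parent=1, level 2).
Iteration 3: join on id=1 -> n6 (id 1, parent=NULL, level 3).
Iteration 4: parent is NULL; no match; recursion stops.
SUM(level) = 0 + 1 + 2 + 3 = 6.

6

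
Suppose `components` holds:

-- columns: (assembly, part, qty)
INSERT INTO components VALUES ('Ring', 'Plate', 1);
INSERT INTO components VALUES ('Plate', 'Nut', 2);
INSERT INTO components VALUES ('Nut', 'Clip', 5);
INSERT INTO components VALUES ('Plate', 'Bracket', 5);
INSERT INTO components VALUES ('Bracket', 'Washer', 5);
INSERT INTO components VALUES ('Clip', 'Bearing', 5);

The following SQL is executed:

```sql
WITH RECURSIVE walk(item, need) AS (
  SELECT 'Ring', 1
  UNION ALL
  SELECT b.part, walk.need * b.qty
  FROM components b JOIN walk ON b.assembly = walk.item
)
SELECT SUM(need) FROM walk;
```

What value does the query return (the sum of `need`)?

Base: (Ring, need=1).
Iteration 1: components of {Ring} -> Plate = 1*1 = 1.
Iteration 2: components of {Plate} -> Bracket = 1*5 = 5, Nut = 1*2 = 2.
Iteration 3: components of {Bracket,Nut} -> Clip = 2*5 = 10, Washer = 5*5 = 25.
Iteration 4: components of {Clip,Washer} -> Bearing = 10*5 = 50.
Iteration 5: no further components; recursion stops.
SUM(need) = 1 + 1 + 2 + 5 + 10 + 25 + 50 = 94.

94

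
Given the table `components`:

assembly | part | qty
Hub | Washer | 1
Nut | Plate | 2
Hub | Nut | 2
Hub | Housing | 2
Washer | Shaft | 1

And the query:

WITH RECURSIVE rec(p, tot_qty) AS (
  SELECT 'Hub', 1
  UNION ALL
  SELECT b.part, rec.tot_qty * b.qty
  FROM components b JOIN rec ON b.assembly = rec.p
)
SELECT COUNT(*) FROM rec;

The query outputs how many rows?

Base: (Hub, tot_qty=1).
Iteration 1: components of {Hub} -> Housing = 1*2 = 2, Nut = 1*2 = 2, Washer = 1*1 = 1.
Iteration 2: components of {Housing,Nut,Washer} -> Plate = 2*2 = 4, Shaft = 1*1 = 1.
Iteration 3: no further components; recursion stops.
Total rows emitted: 6.

6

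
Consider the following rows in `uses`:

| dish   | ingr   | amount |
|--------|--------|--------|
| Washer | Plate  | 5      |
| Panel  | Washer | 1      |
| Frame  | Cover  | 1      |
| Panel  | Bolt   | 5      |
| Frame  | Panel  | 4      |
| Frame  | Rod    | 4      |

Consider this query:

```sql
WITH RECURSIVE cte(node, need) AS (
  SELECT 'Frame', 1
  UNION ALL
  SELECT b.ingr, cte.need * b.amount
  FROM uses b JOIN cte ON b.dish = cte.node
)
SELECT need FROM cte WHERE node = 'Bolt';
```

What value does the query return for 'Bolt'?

Base: (Frame, need=1).
Iteration 1: components of {Frame} -> Cover = 1*1 = 1, Panel = 1*4 = 4, Rod = 1*4 = 4.
Iteration 2: components of {Cover,Panel,Rod} -> Bolt = 4*5 = 20, Washer = 4*1 = 4.
Iteration 3: components of {Bolt,Washer} -> Plate = 4*5 = 20.
Iteration 4: no further components; recursion stops.

20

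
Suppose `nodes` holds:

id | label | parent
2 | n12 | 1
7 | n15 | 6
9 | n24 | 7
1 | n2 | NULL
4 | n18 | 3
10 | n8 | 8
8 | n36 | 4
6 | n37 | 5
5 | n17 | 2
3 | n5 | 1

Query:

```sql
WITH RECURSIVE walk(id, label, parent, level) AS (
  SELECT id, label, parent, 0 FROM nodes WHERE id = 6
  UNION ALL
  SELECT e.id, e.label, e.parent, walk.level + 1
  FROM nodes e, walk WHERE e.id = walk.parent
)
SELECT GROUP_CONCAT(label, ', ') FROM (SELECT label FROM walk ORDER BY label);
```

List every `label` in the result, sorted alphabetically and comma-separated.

Base: id=6 (n37), parent=5, level 0.
Iteration 1: join on id=5 -> n17 (id 5, parent=2, level 1).
Iteration 2: join on id=2 -> n12 (id 2, parent=1, level 2).
Iteration 3: join on id=1 -> n2 (id 1, parent=NULL, level 3).
Iteration 4: parent is NULL; no match; recursion stops.

n12, n17, n2, n37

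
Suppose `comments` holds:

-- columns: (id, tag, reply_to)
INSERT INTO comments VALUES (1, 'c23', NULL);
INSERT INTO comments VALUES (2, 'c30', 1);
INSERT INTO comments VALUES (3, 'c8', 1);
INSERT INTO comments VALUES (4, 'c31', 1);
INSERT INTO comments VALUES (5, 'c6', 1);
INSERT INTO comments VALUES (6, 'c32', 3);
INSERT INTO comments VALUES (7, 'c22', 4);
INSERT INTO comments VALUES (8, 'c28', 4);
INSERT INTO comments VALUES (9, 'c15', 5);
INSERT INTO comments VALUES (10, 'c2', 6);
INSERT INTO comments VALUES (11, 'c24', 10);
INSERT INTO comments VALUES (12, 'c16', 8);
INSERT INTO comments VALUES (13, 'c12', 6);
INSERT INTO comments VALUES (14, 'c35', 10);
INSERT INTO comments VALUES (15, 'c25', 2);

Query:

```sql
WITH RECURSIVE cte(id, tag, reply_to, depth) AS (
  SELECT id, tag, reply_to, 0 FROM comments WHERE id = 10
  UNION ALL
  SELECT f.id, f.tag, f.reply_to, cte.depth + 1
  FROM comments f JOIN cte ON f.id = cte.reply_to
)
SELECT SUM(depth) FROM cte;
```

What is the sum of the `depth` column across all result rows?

Base: id=10 (c2), reply_to=6, depth 0.
Iteration 1: join on id=6 -> c32 (id 6, reply_to=3, depth 1).
Iteration 2: join on id=3 -> c8 (id 3, reply_to=1, depth 2).
Iteration 3: join on id=1 -> c23 (id 1, reply_to=NULL, depth 3).
Iteration 4: reply_to is NULL; no match; recursion stops.
SUM(depth) = 0 + 1 + 2 + 3 = 6.

6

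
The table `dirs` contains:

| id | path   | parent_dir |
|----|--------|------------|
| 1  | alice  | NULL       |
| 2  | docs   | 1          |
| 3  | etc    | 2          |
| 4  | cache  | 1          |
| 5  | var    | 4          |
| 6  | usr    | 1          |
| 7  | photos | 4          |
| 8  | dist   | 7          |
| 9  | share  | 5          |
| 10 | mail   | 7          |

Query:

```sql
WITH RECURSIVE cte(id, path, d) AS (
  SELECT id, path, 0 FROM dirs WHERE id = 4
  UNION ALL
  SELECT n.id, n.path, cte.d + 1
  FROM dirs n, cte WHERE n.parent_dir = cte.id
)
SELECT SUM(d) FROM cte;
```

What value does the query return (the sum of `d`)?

Base: id=4 (cache) at d 0.
Iteration 1: rows with parent_dir in {4} -> var (id 5, d 1), photos (id 7, d 1).
Iteration 2: rows with parent_dir in {5,7} -> dist (id 8, d 2), share (id 9, d 2), mail (id 10, d 2).
Iteration 3: no rows with parent_dir in {8,9,10}; recursion stops.
SUM(d) = 0 + 1 + 1 + 2 + 2 + 2 = 8.

8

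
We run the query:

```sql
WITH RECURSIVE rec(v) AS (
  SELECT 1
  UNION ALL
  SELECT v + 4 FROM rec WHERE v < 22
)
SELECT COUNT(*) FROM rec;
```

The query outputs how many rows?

Base: v=1.
Iteration 1: 1 < 22 holds -> v = 1 + 4 = 5.
Iteration 2: 5 < 22 holds -> v = 5 + 4 = 9.
Iteration 3: 9 < 22 holds -> v = 9 + 4 = 13.
Iteration 4: 13 < 22 holds -> v = 13 + 4 = 17.
Iteration 5: 17 < 22 holds -> v = 17 + 4 = 21.
Iteration 6: 21 < 22 holds -> v = 21 + 4 = 25.
Iteration 7: 25 < 22 fails; recursion stops.
Total rows emitted: 7.

7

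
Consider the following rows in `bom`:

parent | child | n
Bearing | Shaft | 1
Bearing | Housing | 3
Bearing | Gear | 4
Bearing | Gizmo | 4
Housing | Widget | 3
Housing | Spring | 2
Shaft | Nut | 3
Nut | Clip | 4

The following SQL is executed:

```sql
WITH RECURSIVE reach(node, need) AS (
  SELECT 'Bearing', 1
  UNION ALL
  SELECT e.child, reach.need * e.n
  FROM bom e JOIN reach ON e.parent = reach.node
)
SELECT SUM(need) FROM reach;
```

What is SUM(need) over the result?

43

Base: (Bearing, need=1).
Iteration 1: components of {Bearing} -> Gear = 1*4 = 4, Gizmo = 1*4 = 4, Housing = 1*3 = 3, Shaft = 1*1 = 1.
Iteration 2: components of {Gear,Gizmo,Housing,Shaft} -> Nut = 1*3 = 3, Spring = 3*2 = 6, Widget = 3*3 = 9.
Iteration 3: components of {Nut,Spring,Widget} -> Clip = 3*4 = 12.
Iteration 4: no further components; recursion stops.
SUM(need) = 1 + 1 + 3 + 4 + 4 + 3 + 9 + 6 + 12 = 43.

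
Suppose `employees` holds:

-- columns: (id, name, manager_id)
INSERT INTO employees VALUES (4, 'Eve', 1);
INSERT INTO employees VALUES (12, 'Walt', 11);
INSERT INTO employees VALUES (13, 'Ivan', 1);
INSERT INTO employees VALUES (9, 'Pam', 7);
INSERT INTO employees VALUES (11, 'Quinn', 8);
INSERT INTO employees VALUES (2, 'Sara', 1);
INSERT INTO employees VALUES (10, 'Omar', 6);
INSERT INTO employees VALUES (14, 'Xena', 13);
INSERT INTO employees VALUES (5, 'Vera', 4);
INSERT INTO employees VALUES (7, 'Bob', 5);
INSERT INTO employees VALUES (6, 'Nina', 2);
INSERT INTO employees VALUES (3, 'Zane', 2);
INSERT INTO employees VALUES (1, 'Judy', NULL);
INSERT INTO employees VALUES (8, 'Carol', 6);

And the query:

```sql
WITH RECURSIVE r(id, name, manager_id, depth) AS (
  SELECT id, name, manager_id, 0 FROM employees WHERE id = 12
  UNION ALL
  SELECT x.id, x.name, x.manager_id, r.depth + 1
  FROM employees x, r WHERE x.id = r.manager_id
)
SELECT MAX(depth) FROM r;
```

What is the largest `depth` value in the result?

Base: id=12 (Walt), manager_id=11, depth 0.
Iteration 1: join on id=11 -> Quinn (id 11, manager_id=8, depth 1).
Iteration 2: join on id=8 -> Carol (id 8, manager_id=6, depth 2).
Iteration 3: join on id=6 -> Nina (id 6, manager_id=2, depth 3).
Iteration 4: join on id=2 -> Sara (id 2, manager_id=1, depth 4).
Iteration 5: join on id=1 -> Judy (id 1, manager_id=NULL, depth 5).
Iteration 6: manager_id is NULL; no match; recursion stops.
depth values: 0, 1, 2, 3, 4, 5; the maximum is 5.

5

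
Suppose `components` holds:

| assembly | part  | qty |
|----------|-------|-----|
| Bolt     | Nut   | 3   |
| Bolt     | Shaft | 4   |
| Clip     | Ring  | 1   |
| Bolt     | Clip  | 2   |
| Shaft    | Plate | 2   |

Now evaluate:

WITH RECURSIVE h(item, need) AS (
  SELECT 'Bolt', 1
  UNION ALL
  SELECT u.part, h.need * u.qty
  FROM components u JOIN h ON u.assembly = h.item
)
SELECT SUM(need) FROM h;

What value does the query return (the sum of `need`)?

Base: (Bolt, need=1).
Iteration 1: components of {Bolt} -> Clip = 1*2 = 2, Nut = 1*3 = 3, Shaft = 1*4 = 4.
Iteration 2: components of {Clip,Nut,Shaft} -> Plate = 4*2 = 8, Ring = 2*1 = 2.
Iteration 3: no further components; recursion stops.
SUM(need) = 1 + 2 + 4 + 3 + 2 + 8 = 20.

20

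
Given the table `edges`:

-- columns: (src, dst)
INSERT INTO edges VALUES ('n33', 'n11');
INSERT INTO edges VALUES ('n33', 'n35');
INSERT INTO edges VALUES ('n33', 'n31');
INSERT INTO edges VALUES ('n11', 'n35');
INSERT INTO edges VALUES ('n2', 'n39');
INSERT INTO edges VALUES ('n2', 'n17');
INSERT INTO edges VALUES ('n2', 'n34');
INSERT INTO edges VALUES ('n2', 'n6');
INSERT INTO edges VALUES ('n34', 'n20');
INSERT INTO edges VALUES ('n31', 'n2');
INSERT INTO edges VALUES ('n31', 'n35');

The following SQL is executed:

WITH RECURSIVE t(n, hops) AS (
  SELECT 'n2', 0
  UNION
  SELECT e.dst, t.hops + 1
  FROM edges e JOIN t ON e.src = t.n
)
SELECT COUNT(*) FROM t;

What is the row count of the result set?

Base: (n2, hops=0).
Iteration 1: edges from {n2} -> (n17, hops=1), (n34, hops=1), (n39, hops=1), (n6, hops=1).
Iteration 2: edges from {n17,n34,n39,n6} -> (n20, hops=2).
Iteration 3: no outgoing edges from {n20}; recursion stops.
Total rows emitted: 6.

6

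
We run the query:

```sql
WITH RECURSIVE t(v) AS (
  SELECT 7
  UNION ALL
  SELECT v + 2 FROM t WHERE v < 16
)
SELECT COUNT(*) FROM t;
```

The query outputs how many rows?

Base: v=7.
Iteration 1: 7 < 16 holds -> v = 7 + 2 = 9.
Iteration 2: 9 < 16 holds -> v = 9 + 2 = 11.
Iteration 3: 11 < 16 holds -> v = 11 + 2 = 13.
Iteration 4: 13 < 16 holds -> v = 13 + 2 = 15.
Iteration 5: 15 < 16 holds -> v = 15 + 2 = 17.
Iteration 6: 17 < 16 fails; recursion stops.
Total rows emitted: 6.

6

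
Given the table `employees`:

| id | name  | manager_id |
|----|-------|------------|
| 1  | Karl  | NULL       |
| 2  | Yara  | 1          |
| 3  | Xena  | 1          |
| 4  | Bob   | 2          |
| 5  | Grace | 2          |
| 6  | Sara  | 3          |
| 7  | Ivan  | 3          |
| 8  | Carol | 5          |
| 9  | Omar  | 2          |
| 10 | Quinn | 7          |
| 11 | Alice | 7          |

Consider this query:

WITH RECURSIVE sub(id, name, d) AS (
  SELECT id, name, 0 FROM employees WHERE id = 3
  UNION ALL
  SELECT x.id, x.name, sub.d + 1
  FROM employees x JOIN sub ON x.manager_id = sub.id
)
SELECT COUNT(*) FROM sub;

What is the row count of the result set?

5

Base: id=3 (Xena) at d 0.
Iteration 1: rows with manager_id in {3} -> Sara (id 6, d 1), Ivan (id 7, d 1).
Iteration 2: rows with manager_id in {6,7} -> Quinn (id 10, d 2), Alice (id 11, d 2).
Iteration 3: no rows with manager_id in {10,11}; recursion stops.
Total rows emitted: 5.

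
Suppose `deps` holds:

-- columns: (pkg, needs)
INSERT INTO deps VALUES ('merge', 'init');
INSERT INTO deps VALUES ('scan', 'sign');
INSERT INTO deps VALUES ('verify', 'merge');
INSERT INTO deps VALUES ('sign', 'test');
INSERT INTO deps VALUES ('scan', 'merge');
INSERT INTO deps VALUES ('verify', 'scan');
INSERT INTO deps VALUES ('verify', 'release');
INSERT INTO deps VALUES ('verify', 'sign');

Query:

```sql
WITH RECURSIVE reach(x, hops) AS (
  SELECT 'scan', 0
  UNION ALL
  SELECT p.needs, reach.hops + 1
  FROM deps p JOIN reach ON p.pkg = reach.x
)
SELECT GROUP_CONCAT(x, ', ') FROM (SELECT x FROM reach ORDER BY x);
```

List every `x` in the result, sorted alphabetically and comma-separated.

init, merge, scan, sign, test

Base: (scan, hops=0).
Iteration 1: edges from {scan} -> (merge, hops=1), (sign, hops=1).
Iteration 2: edges from {merge,sign} -> (init, hops=2), (test, hops=2).
Iteration 3: no outgoing edges from {init,test}; recursion stops.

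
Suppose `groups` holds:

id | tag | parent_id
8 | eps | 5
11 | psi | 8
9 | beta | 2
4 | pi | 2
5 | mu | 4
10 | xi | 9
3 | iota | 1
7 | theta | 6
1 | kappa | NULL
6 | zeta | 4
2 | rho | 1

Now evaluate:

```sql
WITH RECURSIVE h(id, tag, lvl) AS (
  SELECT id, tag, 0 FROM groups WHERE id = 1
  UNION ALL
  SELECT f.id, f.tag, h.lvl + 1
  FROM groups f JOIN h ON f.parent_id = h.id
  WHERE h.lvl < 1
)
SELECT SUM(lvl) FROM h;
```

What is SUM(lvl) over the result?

Base: id=1 (kappa) at lvl 0.
Iteration 1: rows with parent_id in {1} -> rho (id 2, lvl 1), iota (id 3, lvl 1).
Iteration 2: lvl < 1 fails for all current rows; recursion stops.
SUM(lvl) = 0 + 1 + 1 = 2.

2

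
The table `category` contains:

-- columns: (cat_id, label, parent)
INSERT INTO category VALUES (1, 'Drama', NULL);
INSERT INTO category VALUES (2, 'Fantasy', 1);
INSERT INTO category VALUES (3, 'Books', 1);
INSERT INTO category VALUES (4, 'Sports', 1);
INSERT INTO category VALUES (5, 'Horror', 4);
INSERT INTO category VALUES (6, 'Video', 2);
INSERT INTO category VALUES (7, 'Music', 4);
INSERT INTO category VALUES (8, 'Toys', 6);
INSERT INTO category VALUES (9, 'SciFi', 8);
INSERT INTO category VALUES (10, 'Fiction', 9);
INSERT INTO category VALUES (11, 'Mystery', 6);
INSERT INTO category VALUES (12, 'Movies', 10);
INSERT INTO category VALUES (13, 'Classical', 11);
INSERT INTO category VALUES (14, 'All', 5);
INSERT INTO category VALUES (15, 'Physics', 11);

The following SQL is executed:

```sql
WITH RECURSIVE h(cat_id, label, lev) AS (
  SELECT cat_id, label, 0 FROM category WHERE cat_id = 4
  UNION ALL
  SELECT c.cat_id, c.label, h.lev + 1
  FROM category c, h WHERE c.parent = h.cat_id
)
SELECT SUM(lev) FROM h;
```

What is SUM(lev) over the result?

4

Base: cat_id=4 (Sports) at lev 0.
Iteration 1: rows with parent in {4} -> Horror (id 5, lev 1), Music (id 7, lev 1).
Iteration 2: rows with parent in {5,7} -> All (id 14, lev 2).
Iteration 3: no rows with parent in {14}; recursion stops.
SUM(lev) = 0 + 1 + 1 + 2 = 4.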